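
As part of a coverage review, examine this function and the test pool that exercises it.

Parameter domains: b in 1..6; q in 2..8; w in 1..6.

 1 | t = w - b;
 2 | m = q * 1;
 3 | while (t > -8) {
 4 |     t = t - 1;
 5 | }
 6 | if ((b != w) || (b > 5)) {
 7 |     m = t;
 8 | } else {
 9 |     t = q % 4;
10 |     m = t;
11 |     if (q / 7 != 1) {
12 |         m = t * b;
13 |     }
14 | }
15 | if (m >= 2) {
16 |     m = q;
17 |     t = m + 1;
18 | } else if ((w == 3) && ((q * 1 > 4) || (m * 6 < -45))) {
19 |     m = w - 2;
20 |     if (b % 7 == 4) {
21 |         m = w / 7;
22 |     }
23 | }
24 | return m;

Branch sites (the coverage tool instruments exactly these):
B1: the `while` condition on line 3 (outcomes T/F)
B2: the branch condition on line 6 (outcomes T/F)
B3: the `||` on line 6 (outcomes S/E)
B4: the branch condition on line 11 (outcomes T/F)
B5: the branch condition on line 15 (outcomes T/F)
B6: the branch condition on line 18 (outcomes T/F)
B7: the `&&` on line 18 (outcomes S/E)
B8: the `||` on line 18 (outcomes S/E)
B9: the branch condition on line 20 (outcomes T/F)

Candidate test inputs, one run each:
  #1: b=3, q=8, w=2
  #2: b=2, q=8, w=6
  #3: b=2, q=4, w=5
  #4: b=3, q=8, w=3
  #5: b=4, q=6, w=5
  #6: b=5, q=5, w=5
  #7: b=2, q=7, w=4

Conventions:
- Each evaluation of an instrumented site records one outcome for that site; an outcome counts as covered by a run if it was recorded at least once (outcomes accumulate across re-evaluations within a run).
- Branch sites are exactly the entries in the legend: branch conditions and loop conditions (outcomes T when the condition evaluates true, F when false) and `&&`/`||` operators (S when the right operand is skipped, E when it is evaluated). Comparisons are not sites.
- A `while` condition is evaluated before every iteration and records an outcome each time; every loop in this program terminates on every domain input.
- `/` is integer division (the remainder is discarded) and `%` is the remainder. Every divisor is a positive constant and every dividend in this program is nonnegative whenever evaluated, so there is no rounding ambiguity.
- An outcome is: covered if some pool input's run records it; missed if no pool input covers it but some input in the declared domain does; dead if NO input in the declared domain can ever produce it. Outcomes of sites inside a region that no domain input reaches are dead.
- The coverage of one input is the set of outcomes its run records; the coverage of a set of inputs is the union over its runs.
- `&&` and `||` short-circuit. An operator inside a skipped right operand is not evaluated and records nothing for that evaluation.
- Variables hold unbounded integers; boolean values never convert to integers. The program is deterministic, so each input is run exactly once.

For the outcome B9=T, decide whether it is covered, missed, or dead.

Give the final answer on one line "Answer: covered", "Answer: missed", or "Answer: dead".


no pool input records B9=T
but domain input (b=4, q=2, w=3) does record it -> reachable, so missed
Answer: missed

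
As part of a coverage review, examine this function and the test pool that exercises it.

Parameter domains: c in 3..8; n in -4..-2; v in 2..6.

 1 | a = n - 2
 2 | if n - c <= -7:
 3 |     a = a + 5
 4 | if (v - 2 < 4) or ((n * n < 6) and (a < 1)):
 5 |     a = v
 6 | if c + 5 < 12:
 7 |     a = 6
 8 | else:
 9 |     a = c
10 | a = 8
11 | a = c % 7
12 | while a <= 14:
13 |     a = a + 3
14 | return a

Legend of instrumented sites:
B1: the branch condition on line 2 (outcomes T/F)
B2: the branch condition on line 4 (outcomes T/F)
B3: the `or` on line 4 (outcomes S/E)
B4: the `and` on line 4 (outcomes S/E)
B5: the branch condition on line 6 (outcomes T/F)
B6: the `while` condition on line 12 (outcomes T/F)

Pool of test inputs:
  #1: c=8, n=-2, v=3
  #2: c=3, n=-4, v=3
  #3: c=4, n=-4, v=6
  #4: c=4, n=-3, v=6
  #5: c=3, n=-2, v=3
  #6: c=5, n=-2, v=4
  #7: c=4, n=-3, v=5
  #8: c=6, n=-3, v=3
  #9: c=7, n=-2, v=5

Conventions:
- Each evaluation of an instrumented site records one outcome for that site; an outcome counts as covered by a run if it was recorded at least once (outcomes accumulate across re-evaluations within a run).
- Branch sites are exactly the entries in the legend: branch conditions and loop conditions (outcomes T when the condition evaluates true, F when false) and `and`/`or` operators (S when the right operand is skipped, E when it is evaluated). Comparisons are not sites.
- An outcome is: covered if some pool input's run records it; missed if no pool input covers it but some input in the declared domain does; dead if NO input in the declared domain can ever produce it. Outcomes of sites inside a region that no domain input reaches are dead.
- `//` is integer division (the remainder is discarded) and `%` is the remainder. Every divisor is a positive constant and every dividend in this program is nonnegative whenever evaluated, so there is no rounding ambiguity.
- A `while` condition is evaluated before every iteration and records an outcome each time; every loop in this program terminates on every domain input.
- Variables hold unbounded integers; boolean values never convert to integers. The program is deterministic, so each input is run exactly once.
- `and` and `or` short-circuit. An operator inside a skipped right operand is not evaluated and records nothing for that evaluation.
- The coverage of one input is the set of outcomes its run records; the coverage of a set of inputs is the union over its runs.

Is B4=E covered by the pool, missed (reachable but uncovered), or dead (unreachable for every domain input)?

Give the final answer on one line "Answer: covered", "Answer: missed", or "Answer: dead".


no pool input records B4=E
but domain input (c=3, n=-2, v=6) does record it -> reachable, so missed
Answer: missed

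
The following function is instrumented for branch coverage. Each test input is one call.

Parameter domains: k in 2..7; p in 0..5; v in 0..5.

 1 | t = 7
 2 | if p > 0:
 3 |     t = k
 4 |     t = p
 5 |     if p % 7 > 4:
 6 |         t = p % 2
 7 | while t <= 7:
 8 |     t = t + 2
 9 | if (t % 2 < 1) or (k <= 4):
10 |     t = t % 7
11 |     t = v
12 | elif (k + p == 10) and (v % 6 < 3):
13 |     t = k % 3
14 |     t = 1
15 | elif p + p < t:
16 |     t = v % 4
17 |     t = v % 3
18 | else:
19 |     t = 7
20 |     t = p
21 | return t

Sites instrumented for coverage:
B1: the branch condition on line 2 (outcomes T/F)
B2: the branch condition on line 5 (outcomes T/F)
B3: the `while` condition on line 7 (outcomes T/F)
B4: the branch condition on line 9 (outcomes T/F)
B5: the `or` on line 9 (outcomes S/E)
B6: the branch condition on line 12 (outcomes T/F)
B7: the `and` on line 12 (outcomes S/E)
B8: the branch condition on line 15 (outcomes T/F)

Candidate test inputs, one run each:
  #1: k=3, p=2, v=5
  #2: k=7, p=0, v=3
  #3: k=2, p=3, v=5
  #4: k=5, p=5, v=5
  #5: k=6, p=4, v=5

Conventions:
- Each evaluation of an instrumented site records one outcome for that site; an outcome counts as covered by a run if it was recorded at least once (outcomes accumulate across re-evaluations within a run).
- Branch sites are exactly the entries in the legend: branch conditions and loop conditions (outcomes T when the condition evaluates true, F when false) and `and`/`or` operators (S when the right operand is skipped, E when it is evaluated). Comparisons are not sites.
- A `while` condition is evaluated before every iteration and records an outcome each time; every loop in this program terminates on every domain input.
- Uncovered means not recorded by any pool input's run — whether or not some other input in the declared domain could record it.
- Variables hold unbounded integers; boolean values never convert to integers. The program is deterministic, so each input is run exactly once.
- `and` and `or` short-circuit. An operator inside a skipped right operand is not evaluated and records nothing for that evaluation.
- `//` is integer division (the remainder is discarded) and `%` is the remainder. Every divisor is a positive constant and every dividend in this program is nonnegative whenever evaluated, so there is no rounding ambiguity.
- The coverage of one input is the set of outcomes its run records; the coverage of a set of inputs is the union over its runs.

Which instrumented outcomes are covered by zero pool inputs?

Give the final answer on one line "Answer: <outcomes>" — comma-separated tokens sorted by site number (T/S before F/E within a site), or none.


input #1, k=3, p=2, v=5: outcomes B1=T, B2=F, B3=T, B3=F, B4=T, B5=S
input #2, k=7, p=0, v=3: outcomes B1=F, B3=T, B3=F, B4=F, B5=E, B6=F, B7=S, B8=T
input #3, k=2, p=3, v=5: outcomes B1=T, B2=F, B3=T, B3=F, B4=T, B5=E
input #4, k=5, p=5, v=5: outcomes B1=T, B2=T, B3=T, B3=F, B4=F, B5=E, B6=F, B7=E, B8=F
input #5, k=6, p=4, v=5: outcomes B1=T, B2=F, B3=T, B3=F, B4=T, B5=S
union over the pool: B1=T, B1=F, B2=T, B2=F, B3=T, B3=F, B4=T, B4=F, B5=S, B5=E, B6=F, B7=S, B7=E, B8=T, B8=F
uncovered (1 of 16): B6=T
Answer: B6=T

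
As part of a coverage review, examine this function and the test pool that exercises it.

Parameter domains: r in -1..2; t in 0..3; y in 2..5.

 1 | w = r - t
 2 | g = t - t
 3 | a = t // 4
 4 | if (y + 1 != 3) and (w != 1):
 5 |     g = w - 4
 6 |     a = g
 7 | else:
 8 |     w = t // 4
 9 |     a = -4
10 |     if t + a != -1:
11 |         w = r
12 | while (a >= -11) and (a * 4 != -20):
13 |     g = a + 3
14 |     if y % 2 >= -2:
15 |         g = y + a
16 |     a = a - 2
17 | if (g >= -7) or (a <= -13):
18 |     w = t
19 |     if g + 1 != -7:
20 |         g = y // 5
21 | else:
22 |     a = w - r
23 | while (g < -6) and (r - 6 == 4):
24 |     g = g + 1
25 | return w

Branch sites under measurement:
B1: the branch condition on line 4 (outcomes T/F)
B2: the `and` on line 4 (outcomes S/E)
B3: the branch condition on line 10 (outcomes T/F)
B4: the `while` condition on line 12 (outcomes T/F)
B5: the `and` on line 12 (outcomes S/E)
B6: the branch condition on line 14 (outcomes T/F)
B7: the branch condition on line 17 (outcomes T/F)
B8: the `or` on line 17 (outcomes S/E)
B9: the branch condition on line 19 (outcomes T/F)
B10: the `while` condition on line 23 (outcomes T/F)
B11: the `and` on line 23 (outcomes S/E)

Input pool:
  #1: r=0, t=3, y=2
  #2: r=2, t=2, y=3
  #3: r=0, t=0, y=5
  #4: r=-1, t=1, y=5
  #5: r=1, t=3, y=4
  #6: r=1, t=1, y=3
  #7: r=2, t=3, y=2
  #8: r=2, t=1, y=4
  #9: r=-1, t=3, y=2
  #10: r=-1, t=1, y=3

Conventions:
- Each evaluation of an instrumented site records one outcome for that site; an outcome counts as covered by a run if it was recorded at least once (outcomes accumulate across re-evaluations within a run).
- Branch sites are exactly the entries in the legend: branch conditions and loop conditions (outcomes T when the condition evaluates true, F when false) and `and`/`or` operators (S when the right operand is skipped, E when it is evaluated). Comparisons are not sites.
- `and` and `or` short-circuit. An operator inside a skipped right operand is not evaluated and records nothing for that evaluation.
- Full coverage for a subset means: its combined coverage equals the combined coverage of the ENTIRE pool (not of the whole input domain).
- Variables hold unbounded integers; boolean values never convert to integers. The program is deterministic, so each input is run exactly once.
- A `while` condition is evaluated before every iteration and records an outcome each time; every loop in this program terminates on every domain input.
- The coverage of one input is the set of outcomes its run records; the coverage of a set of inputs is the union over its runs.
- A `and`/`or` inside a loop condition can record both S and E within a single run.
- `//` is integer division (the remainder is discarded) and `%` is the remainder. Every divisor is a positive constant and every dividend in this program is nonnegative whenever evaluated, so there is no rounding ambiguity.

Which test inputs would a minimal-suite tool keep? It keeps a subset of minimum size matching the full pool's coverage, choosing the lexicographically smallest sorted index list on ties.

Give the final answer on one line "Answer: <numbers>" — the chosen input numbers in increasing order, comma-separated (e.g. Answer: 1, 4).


input #1, r=0, t=3, y=2: events B2->S, B1->F, B3->F, B5->E, B4->T, B6->T, B5->E, B4->T, B6->T, B5->E, B4->T, B6->T, B5->E, B4->T, ...; outcomes B1=F, B2=S, B3=F, B4=T, B4=F, B5=S, B5=E, B6=T, B7=F, B8=E, B10=F, B11=E
input #2, r=2, t=2, y=3: events B2->E, B1->T, B5->E, B4->T, B6->T, B5->E, B4->T, B6->T, B5->E, B4->T, B6->T, B5->E, B4->T, B6->T, ...; outcomes B1=T, B2=E, B4=T, B4=F, B5=S, B5=E, B6=T, B7=T, B8=S, B9=T, B10=F, B11=S
input #3, r=0, t=0, y=5: events B2->E, B1->T, B5->E, B4->T, B6->T, B5->E, B4->T, B6->T, B5->E, B4->T, B6->T, B5->E, B4->T, B6->T, ...; outcomes B1=T, B2=E, B4=T, B4=F, B5=S, B5=E, B6=T, B7=T, B8=S, B9=T, B10=F, B11=S
input #4, r=-1, t=1, y=5: events B2->E, B1->T, B5->E, B4->T, B6->T, B5->E, B4->T, B6->T, B5->E, B4->T, B6->T, B5->S, B4->F, B8->S, ...; outcomes B1=T, B2=E, B4=T, B4=F, B5=S, B5=E, B6=T, B7=T, B8=S, B9=T, B10=F, B11=S
input #5, r=1, t=3, y=4: events B2->E, B1->T, B5->E, B4->T, B6->T, B5->E, B4->T, B6->T, B5->E, B4->T, B6->T, B5->S, B4->F, B8->S, ...; outcomes B1=T, B2=E, B4=T, B4=F, B5=S, B5=E, B6=T, B7=T, B8=S, B9=T, B10=F, B11=S
input #6, r=1, t=1, y=3: events B2->E, B1->T, B5->E, B4->T, B6->T, B5->E, B4->T, B6->T, B5->E, B4->T, B6->T, B5->E, B4->T, B6->T, ...; outcomes B1=T, B2=E, B4=T, B4=F, B5=S, B5=E, B6=T, B7=T, B8=S, B9=T, B10=F, B11=S
input #7, r=2, t=3, y=2: events B2->S, B1->F, B3->F, B5->E, B4->T, B6->T, B5->E, B4->T, B6->T, B5->E, B4->T, B6->T, B5->E, B4->T, ...; outcomes B1=F, B2=S, B3=F, B4=T, B4=F, B5=S, B5=E, B6=T, B7=F, B8=E, B10=F, B11=E
input #8, r=2, t=1, y=4: events B2->E, B1->F, B3->T, B5->E, B4->T, B6->T, B5->E, B4->T, B6->T, B5->E, B4->T, B6->T, B5->E, B4->T, ...; outcomes B1=F, B2=E, B3=T, B4=T, B4=F, B5=S, B5=E, B6=T, B7=T, B8=S, B9=T, B10=F, B11=S
input #9, r=-1, t=3, y=2: events B2->S, B1->F, B3->F, B5->E, B4->T, B6->T, B5->E, B4->T, B6->T, B5->E, B4->T, B6->T, B5->E, B4->T, ...; outcomes B1=F, B2=S, B3=F, B4=T, B4=F, B5=S, B5=E, B6=T, B7=F, B8=E, B10=F, B11=E
input #10, r=-1, t=1, y=3: events B2->E, B1->T, B5->E, B4->T, B6->T, B5->E, B4->T, B6->T, B5->E, B4->T, B6->T, B5->S, B4->F, B8->S, ...; outcomes B1=T, B2=E, B4=T, B4=F, B5=S, B5=E, B6=T, B7=T, B8=S, B9=T, B10=F, B11=S
the full pool covers 19 outcomes: B1=T, B1=F, B2=S, B2=E, B3=T, B3=F, B4=T, B4=F, B5=S, B5=E, B6=T, B7=T, B7=F, B8=S, B8=E, B9=T, B10=F, B11=S, B11=E
no size-1 subset reaches all 19 outcomes (best union: 13/19)
no size-2 subset reaches all 19 outcomes (best union: 18/19)
size 3: inputs {1, 2, 8} cover all 19 outcomes, and no lexicographically smaller subset of this size does
Answer: 1, 2, 8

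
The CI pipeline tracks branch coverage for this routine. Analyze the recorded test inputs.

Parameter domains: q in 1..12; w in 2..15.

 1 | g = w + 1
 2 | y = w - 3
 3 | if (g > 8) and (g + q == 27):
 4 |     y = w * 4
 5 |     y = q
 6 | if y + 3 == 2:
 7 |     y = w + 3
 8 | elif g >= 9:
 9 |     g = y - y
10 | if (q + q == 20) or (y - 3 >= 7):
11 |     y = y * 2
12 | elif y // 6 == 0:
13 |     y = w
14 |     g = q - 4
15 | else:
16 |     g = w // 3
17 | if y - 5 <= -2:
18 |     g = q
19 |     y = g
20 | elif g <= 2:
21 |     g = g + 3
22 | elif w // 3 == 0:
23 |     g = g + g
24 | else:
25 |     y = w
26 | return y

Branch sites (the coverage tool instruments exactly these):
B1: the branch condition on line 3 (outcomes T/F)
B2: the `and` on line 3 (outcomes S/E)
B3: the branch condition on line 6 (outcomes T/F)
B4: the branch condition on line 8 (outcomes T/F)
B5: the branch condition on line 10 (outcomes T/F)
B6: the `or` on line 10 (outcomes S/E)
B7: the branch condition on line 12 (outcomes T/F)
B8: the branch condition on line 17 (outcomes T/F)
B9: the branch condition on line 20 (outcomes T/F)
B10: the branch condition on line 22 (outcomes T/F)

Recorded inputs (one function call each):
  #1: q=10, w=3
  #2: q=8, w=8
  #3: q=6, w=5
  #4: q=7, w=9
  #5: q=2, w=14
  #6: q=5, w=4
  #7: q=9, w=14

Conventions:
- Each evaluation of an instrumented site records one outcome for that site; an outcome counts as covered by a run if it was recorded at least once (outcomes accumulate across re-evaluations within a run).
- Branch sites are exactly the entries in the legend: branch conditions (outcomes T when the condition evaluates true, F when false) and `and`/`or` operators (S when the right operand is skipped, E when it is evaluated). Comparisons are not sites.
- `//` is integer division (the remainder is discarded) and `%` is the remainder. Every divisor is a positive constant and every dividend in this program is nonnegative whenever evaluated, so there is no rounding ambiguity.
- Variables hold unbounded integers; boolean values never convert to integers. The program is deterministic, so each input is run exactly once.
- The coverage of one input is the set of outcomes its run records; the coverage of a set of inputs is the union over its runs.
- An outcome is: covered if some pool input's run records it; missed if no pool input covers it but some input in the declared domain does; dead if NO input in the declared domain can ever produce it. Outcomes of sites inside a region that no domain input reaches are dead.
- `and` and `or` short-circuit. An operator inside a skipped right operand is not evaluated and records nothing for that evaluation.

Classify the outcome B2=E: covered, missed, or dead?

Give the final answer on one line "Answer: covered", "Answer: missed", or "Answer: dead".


B2=E is recorded by pool input(s) 2, 4, 5, 7 -> covered
Answer: covered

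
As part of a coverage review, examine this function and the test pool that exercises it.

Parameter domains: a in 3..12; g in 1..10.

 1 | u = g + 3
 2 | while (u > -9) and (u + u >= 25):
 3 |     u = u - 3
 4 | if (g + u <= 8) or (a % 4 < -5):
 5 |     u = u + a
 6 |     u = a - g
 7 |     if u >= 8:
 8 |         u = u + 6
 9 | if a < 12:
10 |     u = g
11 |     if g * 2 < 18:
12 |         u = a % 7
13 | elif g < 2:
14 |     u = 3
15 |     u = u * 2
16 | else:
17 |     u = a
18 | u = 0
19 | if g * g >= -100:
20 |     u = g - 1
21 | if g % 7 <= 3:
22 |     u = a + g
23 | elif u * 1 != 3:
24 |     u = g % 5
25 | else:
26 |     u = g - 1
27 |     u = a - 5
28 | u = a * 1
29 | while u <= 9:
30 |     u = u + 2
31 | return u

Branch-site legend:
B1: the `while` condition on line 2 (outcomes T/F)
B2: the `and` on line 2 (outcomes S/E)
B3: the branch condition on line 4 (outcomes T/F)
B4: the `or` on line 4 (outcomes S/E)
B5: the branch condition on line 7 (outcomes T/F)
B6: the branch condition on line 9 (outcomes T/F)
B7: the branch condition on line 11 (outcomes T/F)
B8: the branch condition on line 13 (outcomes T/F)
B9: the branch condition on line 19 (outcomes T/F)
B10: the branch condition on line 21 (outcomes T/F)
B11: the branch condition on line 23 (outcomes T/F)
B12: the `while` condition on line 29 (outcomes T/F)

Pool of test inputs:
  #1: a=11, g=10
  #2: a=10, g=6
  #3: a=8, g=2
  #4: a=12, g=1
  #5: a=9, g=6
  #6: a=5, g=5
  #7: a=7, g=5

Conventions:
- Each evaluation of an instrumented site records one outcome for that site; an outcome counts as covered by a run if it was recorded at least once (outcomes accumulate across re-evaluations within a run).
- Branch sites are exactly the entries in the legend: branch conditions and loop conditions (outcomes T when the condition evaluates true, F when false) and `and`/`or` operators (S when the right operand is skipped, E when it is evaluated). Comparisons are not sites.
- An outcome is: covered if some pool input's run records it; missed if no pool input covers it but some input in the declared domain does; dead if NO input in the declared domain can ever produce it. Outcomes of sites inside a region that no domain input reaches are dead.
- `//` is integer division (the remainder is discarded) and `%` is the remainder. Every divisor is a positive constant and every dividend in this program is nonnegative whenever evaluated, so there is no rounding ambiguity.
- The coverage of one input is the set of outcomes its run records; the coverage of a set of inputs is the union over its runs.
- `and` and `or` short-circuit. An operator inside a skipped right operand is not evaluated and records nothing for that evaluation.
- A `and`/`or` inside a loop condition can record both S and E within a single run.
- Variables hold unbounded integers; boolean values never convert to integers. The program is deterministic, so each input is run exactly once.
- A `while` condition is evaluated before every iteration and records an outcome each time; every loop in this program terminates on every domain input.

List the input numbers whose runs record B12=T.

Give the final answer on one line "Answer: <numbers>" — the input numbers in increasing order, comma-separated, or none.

input #1 (a=11, g=10): misses B12=T
input #2 (a=10, g=6): misses B12=T
input #3 (a=8, g=2): covers B12=T
input #4 (a=12, g=1): misses B12=T
input #5 (a=9, g=6): covers B12=T
input #6 (a=5, g=5): covers B12=T
input #7 (a=7, g=5): covers B12=T

Answer: 3, 5, 6, 7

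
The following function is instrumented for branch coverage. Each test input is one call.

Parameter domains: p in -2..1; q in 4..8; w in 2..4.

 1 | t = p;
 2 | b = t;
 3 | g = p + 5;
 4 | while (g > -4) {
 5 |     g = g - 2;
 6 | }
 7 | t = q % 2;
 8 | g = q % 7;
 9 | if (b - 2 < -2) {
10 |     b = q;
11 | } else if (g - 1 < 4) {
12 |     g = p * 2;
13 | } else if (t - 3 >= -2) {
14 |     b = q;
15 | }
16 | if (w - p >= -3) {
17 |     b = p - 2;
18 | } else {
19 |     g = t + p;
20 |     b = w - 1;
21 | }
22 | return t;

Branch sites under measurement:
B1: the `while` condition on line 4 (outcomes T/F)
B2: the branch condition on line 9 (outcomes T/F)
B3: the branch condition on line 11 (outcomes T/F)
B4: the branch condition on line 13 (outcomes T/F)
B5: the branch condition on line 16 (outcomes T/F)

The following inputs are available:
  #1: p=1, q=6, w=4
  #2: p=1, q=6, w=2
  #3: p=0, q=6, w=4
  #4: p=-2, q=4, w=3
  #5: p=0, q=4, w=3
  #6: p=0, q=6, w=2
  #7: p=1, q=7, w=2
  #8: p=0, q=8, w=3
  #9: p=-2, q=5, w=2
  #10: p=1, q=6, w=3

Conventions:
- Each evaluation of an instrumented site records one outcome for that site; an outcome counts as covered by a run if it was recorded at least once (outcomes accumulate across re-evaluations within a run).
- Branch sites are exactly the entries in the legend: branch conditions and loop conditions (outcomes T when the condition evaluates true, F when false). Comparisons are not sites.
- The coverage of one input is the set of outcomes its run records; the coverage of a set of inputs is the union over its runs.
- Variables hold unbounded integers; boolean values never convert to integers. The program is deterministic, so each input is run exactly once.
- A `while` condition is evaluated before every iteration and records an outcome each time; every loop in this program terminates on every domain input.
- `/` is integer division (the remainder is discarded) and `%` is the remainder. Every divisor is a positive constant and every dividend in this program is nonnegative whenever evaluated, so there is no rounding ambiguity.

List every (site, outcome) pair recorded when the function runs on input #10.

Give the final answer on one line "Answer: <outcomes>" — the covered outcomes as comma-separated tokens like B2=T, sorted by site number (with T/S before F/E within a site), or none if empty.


Tracing the run of input #10 (p=1, q=6, w=3):
  B1->T, B1->T, B1->T, B1->T, B1->T, B1->F, B2->F, B3->F, B4->F, B5->T
as a set, this run covers: B1=T, B1=F, B2=F, B3=F, B4=F, B5=T
Answer: B1=T, B1=F, B2=F, B3=F, B4=F, B5=T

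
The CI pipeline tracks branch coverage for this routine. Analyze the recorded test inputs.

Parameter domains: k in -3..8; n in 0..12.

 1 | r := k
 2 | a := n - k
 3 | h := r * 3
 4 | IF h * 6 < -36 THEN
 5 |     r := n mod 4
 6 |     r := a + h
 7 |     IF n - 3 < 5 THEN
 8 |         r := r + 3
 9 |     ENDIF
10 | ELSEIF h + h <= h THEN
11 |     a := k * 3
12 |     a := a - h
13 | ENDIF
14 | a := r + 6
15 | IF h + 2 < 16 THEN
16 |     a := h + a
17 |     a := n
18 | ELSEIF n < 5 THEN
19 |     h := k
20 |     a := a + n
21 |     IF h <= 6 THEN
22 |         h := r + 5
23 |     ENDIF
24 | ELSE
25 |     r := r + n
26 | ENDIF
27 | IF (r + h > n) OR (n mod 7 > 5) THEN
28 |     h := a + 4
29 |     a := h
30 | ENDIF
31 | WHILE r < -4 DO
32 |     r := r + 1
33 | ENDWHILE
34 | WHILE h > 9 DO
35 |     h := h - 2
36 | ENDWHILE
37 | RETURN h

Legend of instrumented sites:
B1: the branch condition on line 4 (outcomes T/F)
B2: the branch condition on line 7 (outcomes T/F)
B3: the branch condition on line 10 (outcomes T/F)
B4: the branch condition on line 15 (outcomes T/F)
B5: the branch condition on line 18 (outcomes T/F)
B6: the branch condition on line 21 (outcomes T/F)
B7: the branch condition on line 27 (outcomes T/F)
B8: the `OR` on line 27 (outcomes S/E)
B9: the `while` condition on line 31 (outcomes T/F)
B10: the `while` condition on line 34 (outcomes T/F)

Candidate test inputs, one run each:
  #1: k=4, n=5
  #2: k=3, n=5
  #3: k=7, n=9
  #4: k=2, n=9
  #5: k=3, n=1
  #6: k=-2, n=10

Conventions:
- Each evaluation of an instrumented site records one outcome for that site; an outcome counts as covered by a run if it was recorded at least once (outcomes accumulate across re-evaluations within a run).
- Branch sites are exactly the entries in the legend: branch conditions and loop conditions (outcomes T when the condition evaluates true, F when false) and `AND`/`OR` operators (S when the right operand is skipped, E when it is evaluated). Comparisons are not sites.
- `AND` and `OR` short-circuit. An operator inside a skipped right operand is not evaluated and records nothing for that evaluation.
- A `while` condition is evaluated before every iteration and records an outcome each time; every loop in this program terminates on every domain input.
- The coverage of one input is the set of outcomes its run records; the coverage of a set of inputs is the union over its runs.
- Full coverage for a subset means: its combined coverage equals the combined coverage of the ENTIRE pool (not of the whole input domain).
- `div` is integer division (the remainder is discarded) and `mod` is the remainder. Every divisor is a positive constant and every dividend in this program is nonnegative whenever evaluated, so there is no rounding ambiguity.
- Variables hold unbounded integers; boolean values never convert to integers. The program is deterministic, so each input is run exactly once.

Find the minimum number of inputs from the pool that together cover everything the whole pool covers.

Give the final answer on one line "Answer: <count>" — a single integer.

run #1 (k=4, n=5) runs B1->F, B3->F, B4->T, B8->S, B7->T, B9->F, B10->F; records B1=F, B3=F, B4=T, B7=T, B8=S, B9=F, B10=F
run #2 (k=3, n=5) runs B1->F, B3->F, B4->T, B8->S, B7->T, B9->F, B10->F; records B1=F, B3=F, B4=T, B7=T, B8=S, B9=F, B10=F
run #3 (k=7, n=9) runs B1->F, B3->F, B4->F, B5->F, B8->S, B7->T, B9->F, B10->T, B10->T, B10->T, B10->T, B10->F; records B1=F, B3=F, B4=F, B5=F, B7=T, B8=S, B9=F, B10=T, B10=F
run #4 (k=2, n=9) runs B1->F, B3->F, B4->T, B8->E, B7->F, B9->F, B10->F; records B1=F, B3=F, B4=T, B7=F, B8=E, B9=F, B10=F
run #5 (k=3, n=1) runs B1->F, B3->F, B4->T, B8->S, B7->T, B9->F, B10->F; records B1=F, B3=F, B4=T, B7=T, B8=S, B9=F, B10=F
run #6 (k=-2, n=10) runs B1->F, B3->T, B4->T, B8->E, B7->F, B9->F, B10->F; records B1=F, B3=T, B4=T, B7=F, B8=E, B9=F, B10=F
the full pool covers 13 outcomes: B1=F, B3=T, B3=F, B4=T, B4=F, B5=F, B7=T, B7=F, B8=S, B8=E, B9=F, B10=T, B10=F
size 1 is not enough: best union over all size-1 subsets is 9/13
at size 2, {3, 6} reaches all 13 outcomes; every lexicographically earlier size-2 subset fails

Answer: 2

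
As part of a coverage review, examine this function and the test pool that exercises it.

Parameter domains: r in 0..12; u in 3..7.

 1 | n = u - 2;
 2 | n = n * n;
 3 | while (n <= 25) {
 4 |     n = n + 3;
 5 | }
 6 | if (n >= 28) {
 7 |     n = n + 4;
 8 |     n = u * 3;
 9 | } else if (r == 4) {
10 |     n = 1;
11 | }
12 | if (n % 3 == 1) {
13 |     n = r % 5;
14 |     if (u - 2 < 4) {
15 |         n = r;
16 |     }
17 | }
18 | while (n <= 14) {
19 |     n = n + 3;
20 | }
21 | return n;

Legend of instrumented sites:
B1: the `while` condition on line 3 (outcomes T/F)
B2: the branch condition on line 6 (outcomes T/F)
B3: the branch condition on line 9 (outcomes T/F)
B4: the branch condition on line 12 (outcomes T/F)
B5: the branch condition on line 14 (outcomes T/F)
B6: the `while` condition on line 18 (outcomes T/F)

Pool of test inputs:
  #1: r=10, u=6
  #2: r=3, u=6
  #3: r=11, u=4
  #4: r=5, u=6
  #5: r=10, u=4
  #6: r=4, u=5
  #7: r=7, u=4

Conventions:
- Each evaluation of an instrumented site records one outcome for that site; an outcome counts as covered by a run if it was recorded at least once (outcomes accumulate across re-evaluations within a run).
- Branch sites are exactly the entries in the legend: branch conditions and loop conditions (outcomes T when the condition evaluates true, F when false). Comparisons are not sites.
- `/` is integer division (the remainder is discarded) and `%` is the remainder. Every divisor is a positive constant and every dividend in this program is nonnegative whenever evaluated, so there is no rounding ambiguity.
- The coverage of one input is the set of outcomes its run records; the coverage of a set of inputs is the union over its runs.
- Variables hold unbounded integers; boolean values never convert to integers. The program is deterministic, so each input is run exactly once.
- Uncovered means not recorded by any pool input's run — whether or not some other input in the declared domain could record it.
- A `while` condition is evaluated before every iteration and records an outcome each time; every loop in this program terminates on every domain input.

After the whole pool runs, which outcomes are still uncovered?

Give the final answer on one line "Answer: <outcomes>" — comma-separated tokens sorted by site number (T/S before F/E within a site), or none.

run #1 (r=10, u=6) records B1=T, B1=F, B2=T, B4=F, B6=F
run #2 (r=3, u=6) records B1=T, B1=F, B2=T, B4=F, B6=F
run #3 (r=11, u=4) records B1=T, B1=F, B2=T, B4=F, B6=T, B6=F
run #4 (r=5, u=6) records B1=T, B1=F, B2=T, B4=F, B6=F
run #5 (r=10, u=4) records B1=T, B1=F, B2=T, B4=F, B6=T, B6=F
run #6 (r=4, u=5) records B1=T, B1=F, B2=F, B3=T, B4=T, B5=T, B6=T, B6=F
run #7 (r=7, u=4) records B1=T, B1=F, B2=T, B4=F, B6=T, B6=F
union over the pool: B1=T, B1=F, B2=T, B2=F, B3=T, B4=T, B4=F, B5=T, B6=T, B6=F
uncovered (2 of 12): B3=F, B5=F

Answer: B3=F, B5=F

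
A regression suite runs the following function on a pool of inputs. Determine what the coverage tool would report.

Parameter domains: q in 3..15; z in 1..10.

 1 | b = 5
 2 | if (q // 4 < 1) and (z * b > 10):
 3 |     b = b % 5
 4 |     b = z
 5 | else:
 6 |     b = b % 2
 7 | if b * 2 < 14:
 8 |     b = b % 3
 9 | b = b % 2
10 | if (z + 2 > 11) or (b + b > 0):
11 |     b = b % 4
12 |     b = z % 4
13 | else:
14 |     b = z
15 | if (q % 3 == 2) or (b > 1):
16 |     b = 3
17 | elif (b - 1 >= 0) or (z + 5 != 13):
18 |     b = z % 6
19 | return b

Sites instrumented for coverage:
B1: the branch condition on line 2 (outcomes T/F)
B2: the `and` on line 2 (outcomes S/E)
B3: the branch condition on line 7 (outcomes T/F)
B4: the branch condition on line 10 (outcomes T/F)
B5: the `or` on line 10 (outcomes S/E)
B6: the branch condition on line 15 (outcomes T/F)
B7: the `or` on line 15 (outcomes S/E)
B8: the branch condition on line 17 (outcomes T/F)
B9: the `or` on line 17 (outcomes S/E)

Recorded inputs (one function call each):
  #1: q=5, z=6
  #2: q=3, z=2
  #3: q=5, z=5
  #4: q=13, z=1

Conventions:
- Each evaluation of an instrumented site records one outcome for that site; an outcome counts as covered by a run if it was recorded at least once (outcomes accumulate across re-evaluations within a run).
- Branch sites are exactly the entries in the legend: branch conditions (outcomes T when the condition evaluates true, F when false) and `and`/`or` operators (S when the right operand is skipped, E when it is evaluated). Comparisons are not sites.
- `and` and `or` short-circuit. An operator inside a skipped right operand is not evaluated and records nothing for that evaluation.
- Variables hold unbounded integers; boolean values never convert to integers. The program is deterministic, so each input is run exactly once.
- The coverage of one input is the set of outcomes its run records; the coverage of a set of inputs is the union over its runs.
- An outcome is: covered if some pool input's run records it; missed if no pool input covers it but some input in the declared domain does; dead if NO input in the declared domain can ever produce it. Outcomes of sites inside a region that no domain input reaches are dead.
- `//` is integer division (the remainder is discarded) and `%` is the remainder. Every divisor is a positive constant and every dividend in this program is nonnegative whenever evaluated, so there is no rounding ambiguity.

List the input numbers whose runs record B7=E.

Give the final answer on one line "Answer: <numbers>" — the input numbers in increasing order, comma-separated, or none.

input #1 (q=5, z=6): does not record B7=E
input #2 (q=3, z=2): records B7=E
input #3 (q=5, z=5): does not record B7=E
input #4 (q=13, z=1): records B7=E

Answer: 2, 4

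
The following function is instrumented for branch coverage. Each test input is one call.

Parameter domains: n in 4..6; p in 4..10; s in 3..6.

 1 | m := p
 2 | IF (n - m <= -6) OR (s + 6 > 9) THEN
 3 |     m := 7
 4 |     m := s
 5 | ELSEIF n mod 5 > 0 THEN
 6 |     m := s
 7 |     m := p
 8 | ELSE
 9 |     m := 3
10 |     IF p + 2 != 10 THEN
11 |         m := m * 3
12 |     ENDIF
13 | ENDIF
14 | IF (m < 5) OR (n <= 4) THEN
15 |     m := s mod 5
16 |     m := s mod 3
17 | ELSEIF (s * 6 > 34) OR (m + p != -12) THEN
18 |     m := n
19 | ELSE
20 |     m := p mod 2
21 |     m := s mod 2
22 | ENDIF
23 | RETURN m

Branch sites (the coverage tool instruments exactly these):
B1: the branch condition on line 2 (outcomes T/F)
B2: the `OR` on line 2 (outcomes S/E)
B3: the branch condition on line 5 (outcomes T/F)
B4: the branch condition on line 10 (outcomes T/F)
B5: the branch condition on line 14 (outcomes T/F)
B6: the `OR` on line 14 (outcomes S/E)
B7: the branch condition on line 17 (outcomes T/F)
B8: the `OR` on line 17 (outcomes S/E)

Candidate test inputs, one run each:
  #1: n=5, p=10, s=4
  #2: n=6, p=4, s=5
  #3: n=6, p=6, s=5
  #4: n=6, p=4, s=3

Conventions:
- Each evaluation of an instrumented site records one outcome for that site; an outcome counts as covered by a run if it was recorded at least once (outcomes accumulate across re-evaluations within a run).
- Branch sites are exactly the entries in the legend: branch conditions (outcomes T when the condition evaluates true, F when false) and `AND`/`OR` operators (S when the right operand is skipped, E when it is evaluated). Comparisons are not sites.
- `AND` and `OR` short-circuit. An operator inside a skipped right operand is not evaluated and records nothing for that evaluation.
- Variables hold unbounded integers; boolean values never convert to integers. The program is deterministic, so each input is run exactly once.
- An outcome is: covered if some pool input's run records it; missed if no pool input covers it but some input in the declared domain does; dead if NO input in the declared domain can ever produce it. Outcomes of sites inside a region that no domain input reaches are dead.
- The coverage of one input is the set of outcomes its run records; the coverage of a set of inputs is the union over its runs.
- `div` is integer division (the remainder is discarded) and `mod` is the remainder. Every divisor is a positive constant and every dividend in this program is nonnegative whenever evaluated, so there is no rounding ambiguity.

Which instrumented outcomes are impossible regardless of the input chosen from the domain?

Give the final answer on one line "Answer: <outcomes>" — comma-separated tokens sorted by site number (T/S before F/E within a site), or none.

sweeping the full domain (84 inputs) for each outcome:
  B7=F: no domain input ever produces it -> dead
  reachable outcomes have witnesses, e.g. B1=T (e.g. n=4, p=4, s=4), B1=F (e.g. n=4, p=4, s=3), B2=S (e.g. n=4, p=10, s=3), B2=E (e.g. n=4, p=4, s=3)

Answer: B7=F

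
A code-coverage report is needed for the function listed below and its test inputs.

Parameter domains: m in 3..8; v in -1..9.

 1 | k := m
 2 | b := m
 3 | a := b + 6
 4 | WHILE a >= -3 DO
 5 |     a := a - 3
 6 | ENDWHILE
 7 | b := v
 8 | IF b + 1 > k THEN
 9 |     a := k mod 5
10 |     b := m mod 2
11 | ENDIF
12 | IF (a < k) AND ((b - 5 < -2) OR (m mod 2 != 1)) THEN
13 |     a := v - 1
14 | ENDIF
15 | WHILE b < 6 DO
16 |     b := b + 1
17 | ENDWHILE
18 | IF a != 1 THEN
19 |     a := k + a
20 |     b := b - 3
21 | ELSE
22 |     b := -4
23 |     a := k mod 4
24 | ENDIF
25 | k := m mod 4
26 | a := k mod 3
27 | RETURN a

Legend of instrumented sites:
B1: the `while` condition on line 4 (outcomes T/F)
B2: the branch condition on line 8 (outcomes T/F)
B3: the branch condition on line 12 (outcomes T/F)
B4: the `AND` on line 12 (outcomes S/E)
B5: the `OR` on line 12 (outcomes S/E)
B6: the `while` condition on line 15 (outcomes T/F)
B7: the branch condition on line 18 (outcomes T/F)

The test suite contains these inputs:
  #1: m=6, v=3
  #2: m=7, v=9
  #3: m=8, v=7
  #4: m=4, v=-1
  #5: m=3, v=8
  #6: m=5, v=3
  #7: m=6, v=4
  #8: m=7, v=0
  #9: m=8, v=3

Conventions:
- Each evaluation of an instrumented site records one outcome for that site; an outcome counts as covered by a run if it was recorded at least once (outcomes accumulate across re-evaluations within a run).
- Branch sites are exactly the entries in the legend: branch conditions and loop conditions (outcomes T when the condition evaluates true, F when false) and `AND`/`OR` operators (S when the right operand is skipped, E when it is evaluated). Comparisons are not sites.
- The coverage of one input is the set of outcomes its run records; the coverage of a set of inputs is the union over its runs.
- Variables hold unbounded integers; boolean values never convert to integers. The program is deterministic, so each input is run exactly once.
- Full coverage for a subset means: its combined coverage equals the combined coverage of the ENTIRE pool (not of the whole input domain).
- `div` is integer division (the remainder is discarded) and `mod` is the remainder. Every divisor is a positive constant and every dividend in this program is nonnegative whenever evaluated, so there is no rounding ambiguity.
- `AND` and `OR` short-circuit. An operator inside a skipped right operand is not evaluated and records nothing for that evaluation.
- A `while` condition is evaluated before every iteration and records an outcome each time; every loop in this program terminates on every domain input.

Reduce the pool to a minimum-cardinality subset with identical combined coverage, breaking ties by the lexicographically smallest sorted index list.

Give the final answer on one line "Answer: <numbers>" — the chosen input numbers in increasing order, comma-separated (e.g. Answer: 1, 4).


input #1 (m=6, v=3): events B1->T, B1->T, B1->T, B1->T, B1->T, B1->T, B1->F, B2->F, B4->E, B5->E, B3->T, B6->T, B6->T, B6->T, ...; covers B1=T, B1=F, B2=F, B3=T, B4=E, B5=E, B6=T, B6=F, B7=T
input #2 (m=7, v=9): events B1->T, B1->T, B1->T, B1->T, B1->T, B1->T, B1->F, B2->T, B4->E, B5->S, B3->T, B6->T, B6->T, B6->T, ...; covers B1=T, B1=F, B2=T, B3=T, B4=E, B5=S, B6=T, B6=F, B7=T
input #3 (m=8, v=7): events B1->T, B1->T, B1->T, B1->T, B1->T, B1->T, B1->F, B2->F, B4->E, B5->E, B3->T, B6->F, B7->T; covers B1=T, B1=F, B2=F, B3=T, B4=E, B5=E, B6=F, B7=T
input #4 (m=4, v=-1): events B1->T, B1->T, B1->T, B1->T, B1->T, B1->F, B2->F, B4->E, B5->S, B3->T, B6->T, B6->T, B6->T, B6->T, ...; covers B1=T, B1=F, B2=F, B3=T, B4=E, B5=S, B6=T, B6=F, B7=T
input #5 (m=3, v=8): events B1->T, B1->T, B1->T, B1->T, B1->T, B1->F, B2->T, B4->S, B3->F, B6->T, B6->T, B6->T, B6->T, B6->T, ...; covers B1=T, B1=F, B2=T, B3=F, B4=S, B6=T, B6=F, B7=T
input #6 (m=5, v=3): events B1->T, B1->T, B1->T, B1->T, B1->T, B1->F, B2->F, B4->E, B5->E, B3->F, B6->T, B6->T, B6->T, B6->F, ...; covers B1=T, B1=F, B2=F, B3=F, B4=E, B5=E, B6=T, B6=F, B7=T
input #7 (m=6, v=4): events B1->T, B1->T, B1->T, B1->T, B1->T, B1->T, B1->F, B2->F, B4->E, B5->E, B3->T, B6->T, B6->T, B6->F, ...; covers B1=T, B1=F, B2=F, B3=T, B4=E, B5=E, B6=T, B6=F, B7=T
input #8 (m=7, v=0): events B1->T, B1->T, B1->T, B1->T, B1->T, B1->T, B1->F, B2->F, B4->E, B5->S, B3->T, B6->T, B6->T, B6->T, ...; covers B1=T, B1=F, B2=F, B3=T, B4=E, B5=S, B6=T, B6=F, B7=T
input #9 (m=8, v=3): events B1->T, B1->T, B1->T, B1->T, B1->T, B1->T, B1->F, B2->F, B4->E, B5->E, B3->T, B6->T, B6->T, B6->T, ...; covers B1=T, B1=F, B2=F, B3=T, B4=E, B5=E, B6=T, B6=F, B7=T
the full pool covers 13 outcomes: B1=T, B1=F, B2=T, B2=F, B3=T, B3=F, B4=S, B4=E, B5=S, B5=E, B6=T, B6=F, B7=T
every size-1 subset falls short of the 13 outcomes (best: 9/13)
every size-2 subset falls short of the 13 outcomes (best: 12/13)
at size 3, {1, 2, 5} reaches all 13 outcomes; every lexicographically earlier size-3 subset fails
Answer: 1, 2, 5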